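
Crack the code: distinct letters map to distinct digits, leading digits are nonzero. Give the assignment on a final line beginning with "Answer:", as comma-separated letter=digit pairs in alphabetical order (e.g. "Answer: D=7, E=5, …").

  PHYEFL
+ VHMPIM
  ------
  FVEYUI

Step 1. [col 1: L + M ≡ I (mod 10)] column 1 (L + M ≡ I (mod 10), carry-in 0) doesn't pin L yet; pick L=7 and continue, so L=7.
Step 2. [col 1: L + M ≡ I (mod 10)] I=5 is one option consistent with column 1 (L + M ≡ I (mod 10), carry-in 0) — take it, so I=5.
Step 3. [col 1: L + M ≡ I (mod 10)] column 1 reads L+M+carry(0)=I with L=7, I=5; with digits 5,7 already taken and all letters distinct, the only value for M is 8 ⇒ M=8.
Step 4. [col 2: F + I ≡ U (mod 10)] several values work for U in column 2 (F + I ≡ U (mod 10), carry-in 1); try U=9 ⇒ U=9.
Step 5. [col 2: F + I ≡ U (mod 10)] column 2 reads F+I+carry(1)=U with I=5, U=9; with digits 5,7,8,9 already taken and all letters distinct, the only value for F is 3, so F=3.
Step 6. [col 3: E + P ≡ Y (mod 10)] column 3 (E + P ≡ Y (mod 10), carry-in 0) doesn't pin P yet; pick P=2 and continue. So P=2.
Step 7. [col 3: E + P ≡ Y (mod 10)] from column 3 (P=2, carry-in 0, digits 2,3,5,7,8,9 already taken and all letters distinct): E must equal 4, so E=4.
Step 8. [col 3: E + P ≡ Y (mod 10)] in column 3 we have E+P≡Y with carry-in 0; given E=4, P=2 and digits 2,3,4,5,7,8,9 already taken and all letters distinct, that pins Y to 6. So Y=6.
Step 9. [col 5: H + H ≡ V (mod 10)] in column 5 we have H+H≡V with carry-in 1; given nothing yet and digits 2,3,4,5,6,7,8,9 already taken and all letters distinct, that pins V to 1, so V=1.
Step 10. [col 5: H + H ≡ V (mod 10)] in column 5 we have H+H≡V with carry-in 1; given V=1 and digits 1,2,3,4,5,6,7,8,9 already taken and all letters distinct, that pins H to 0. So H=0.

Answer: E=4, F=3, H=0, I=5, L=7, M=8, P=2, U=9, V=1, Y=6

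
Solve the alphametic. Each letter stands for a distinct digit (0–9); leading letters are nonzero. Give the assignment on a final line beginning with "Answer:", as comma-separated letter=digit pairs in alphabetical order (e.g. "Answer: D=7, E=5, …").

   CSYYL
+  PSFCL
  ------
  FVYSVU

Step 1. [F] the sum has 6 digits but both addends have 5; that extra leading digit F is the final carry, namely 1, so F=1.
Step 2. [col 1: L + L ≡ U (mod 10)] column 1 (L + L ≡ U (mod 10), carry-in 0) doesn't pin U yet; pick U=4 and continue, so U=4.
Step 3. [col 1: L + L ≡ U (mod 10)] several values work for L in column 1 (L + L ≡ U (mod 10), carry-in 0); try L=2. So L=2.
Step 4. [col 2: Y + C ≡ V (mod 10)] column 2 (Y + C ≡ V (mod 10), carry-in 0) doesn't pin Y yet; pick Y=6 and continue, so Y=6.
Step 5. [col 2: Y + C ≡ V (mod 10)] C=7 is one option consistent with column 2 (Y + C ≡ V (mod 10), carry-in 0) — take it, so C=7.
Step 6. [col 2: Y + C ≡ V (mod 10)] from column 2 (Y=6, C=7, carry-in 0, digits 1,2,4,6,7 already taken and all letters distinct): V must equal 3. So V=3.
Step 7. [col 3: Y + F ≡ S (mod 10)] in column 3 we have Y+F≡S with carry-in 1; given Y=6, F=1 and digits 1,2,3,4,6,7 already taken and all letters distinct, that pins S to 8 ⇒ S=8.
Step 8. [col 5: C + P ≡ V (mod 10)] column 5: given C=7, V=3, carry-in 1, and digits 1,2,3,4,6,7,8 already taken and all letters distinct, C+P≡V (mod 10) forces P=5 ⇒ P=5.

Answer: C=7, F=1, L=2, P=5, S=8, U=4, V=3, Y=6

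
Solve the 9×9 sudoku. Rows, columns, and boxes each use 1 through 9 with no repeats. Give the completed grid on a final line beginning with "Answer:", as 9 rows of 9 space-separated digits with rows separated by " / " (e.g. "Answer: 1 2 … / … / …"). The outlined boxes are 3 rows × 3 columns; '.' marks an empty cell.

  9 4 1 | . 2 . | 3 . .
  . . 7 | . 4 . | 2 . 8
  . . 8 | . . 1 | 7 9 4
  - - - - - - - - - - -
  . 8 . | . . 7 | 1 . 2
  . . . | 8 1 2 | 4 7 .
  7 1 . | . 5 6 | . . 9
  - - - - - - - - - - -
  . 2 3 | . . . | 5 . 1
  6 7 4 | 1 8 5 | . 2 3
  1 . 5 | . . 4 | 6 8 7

Step 1. [r2c6∈{3,9}] r2c6 is the only open cell in col 6 admitting 3. So r2c6=3.
Step 2. [r2c1∈{5}] r2c1 has the single candidate 5, so r2c1=5.
Step 3. [r3c5∈{6}] r3c5 has the single candidate 6 ⇒ r3c5=6.
Step 4. [r7c6∈{9}] only 9 remains possible at r7c6, so r7c6=9.
Step 5. [r5c2∈{3,5,6,9}] in col 2, 5 fits only at r5c2, so r5c2=5.
Step 6. [r5c9∈{6}] nothing but 6 survives at r5c9, so r5c9=6.
Step 7. [r4c5∈{3,9}] 9 has one home in col 5: r4c5. So r4c5=9.
Step 8. [r6c8∈{3}] only 3 remains possible at r6c8. So r6c8=3.
Step 9. [r4c4∈{3,4}] 3 has one home in box 5: r4c4. So r4c4=3.
Step 10. [r1c8∈{5,6}] 6 has one home in row 1: r1c8. So r1c8=6.
Step 11. [r1c4∈{5,7}] 7 has one home in row 1: r1c4. So r1c4=7.
Step 12. [r3c1∈{2,3}] r3c1 is the only open cell in row 3 admitting 2. So r3c1=2.
Step 13. [r7c4∈{6}] r7c4 is down to just 6, so r7c4=6.
Step 14. [r9c2∈{9}] r9c2 is down to just 9 ⇒ r9c2=9.
Step 15. [r1c9∈{5}] r1c9's peers cover all but 5. So r1c9=5.
Step 16. [r7c1∈{8}] nothing but 8 survives at r7c1. So r7c1=8.
Step 17. [r2c2∈{6}] only 6 remains possible at r2c2, so r2c2=6.
Step 18. [r3c2∈{3}] nothing but 3 survives at r3c2, so r3c2=3.
Step 19. [r9c5∈{3}] nothing but 3 survives at r9c5. So r9c5=3.
Step 20. [r8c7∈{9}] only 9 remains possible at r8c7 ⇒ r8c7=9.
Step 21. [r2c4∈{9}] r2c4's peers cover all but 9. So r2c4=9.
Step 22. [r6c7∈{8}] r6c7's peers cover all but 8. So r6c7=8.
Step 23. [r9c4∈{2}] only 2 remains possible at r9c4 ⇒ r9c4=2.
Step 24. [r3c4∈{5}] r3c4's peers cover all but 5, so r3c4=5.
Step 25. [r7c8∈{4}] r7c8 is down to just 4 ⇒ r7c8=4.
Step 26. [r7c5∈{7}] r7c5's peers cover all but 7. So r7c5=7.
Step 27. [r2c8∈{1}] r2c8 is down to just 1 ⇒ r2c8=1.
Step 28. [r6c4∈{4}] r6c4 has the single candidate 4, so r6c4=4.
Step 29. [r4c3∈{6}] only 6 remains possible at r4c3. So r4c3=6.
Step 30. [r5c3∈{9}] r5c3's peers cover all but 9 ⇒ r5c3=9.
Step 31. [r4c8∈{5}] r4c8 is down to just 5 ⇒ r4c8=5.
Step 32. [r4c1∈{4}] r4c1 has the single candidate 4. So r4c1=4.
Step 33. [r6c3∈{2}] r6c3 has the single candidate 2 ⇒ r6c3=2.
Step 34. [r1c6∈{8}] only 8 remains possible at r1c6 ⇒ r1c6=8.
Step 35. [r5c1∈{3}] only 3 remains possible at r5c1. So r5c1=3.

Answer: 9 4 1 7 2 8 3 6 5 / 5 6 7 9 4 3 2 1 8 / 2 3 8 5 6 1 7 9 4 / 4 8 6 3 9 7 1 5 2 / 3 5 9 8 1 2 4 7 6 / 7 1 2 4 5 6 8 3 9 / 8 2 3 6 7 9 5 4 1 / 6 7 4 1 8 5 9 2 3 / 1 9 5 2 3 4 6 8 7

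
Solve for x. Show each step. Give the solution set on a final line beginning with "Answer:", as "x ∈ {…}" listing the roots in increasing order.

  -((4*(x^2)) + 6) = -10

Step 1. [-((4*(x^2)) + 6) = -10] LHS negated; negate both sides, so neg: (4*(x^2)) + 6 = 10.
Step 2. [(4*(x^2)) + 6 = 10] the outer +6 inverts by subtracting 6 ⇒ sub: 4*(x^2) = 4.
Step 3. [4*(x^2) = 4] 4 out front; divide by 4 ⇒ div: x^2 = 1.
Step 4. [x^2 = 1] √ both sides: 1 ≥ 0 gives two branches, so sqrt: x = 1 or -1.

Answer: x ∈ {-1, 1}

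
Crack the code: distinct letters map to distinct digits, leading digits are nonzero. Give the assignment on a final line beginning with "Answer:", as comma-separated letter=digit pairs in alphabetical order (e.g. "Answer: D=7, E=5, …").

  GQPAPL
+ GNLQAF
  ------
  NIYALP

Step 1. [col 1: L + F ≡ P (mod 10)] F=8 is one option consistent with column 1 (L + F ≡ P (mod 10), carry-in 0) — take it. So F=8.
Step 2. [col 1: L + F ≡ P (mod 10)] no forcing yet in column 1 (carry-in 0); P=7 is free and consistent — try it. So P=7.
Step 3. [col 1: L + F ≡ P (mod 10)] column 1 reads L+F+carry(0)=P with F=8, P=7; with digits 7,8 already taken and all letters distinct, the only value for L is 9. So L=9.
Step 4. [col 2: P + A ≡ L (mod 10)] from column 2 (P=7, L=9, carry-in 1, digits 7,8,9 already taken and all letters distinct): A must equal 1. So A=1.
Step 5. [col 3: A + Q ≡ A (mod 10)] in column 3 we have A+Q≡A with carry-in 0; given A=1 and digits 1,7,8,9 already taken and all letters distinct, that pins Q to 0. So Q=0.
Step 6. [col 4: P + L ≡ Y (mod 10)] column 4 reads P+L+carry(0)=Y with P=7, L=9; with digits 0,1,7,8,9 already taken and all letters distinct, the only value for Y is 6 ⇒ Y=6.
Step 7. [col 5: Q + N ≡ I (mod 10)] column 5 (Q + N ≡ I (mod 10), carry-in 1) doesn't pin N yet; pick N=4 and continue, so N=4.
Step 8. [col 5: Q + N ≡ I (mod 10)] column 5: given Q=0, N=4, carry-in 1, and digits 0,1,4,6,7,8,9 already taken and all letters distinct, Q+N≡I (mod 10) forces I=5, so I=5.
Step 9. [col 6: G + G ≡ N (mod 10)] from column 6 (N=4, carry-in 0, digits 0,1,4,5,6,7,8,9 already taken and all letters distinct): G must equal 2, so G=2.

Answer: A=1, F=8, G=2, I=5, L=9, N=4, P=7, Q=0, Y=6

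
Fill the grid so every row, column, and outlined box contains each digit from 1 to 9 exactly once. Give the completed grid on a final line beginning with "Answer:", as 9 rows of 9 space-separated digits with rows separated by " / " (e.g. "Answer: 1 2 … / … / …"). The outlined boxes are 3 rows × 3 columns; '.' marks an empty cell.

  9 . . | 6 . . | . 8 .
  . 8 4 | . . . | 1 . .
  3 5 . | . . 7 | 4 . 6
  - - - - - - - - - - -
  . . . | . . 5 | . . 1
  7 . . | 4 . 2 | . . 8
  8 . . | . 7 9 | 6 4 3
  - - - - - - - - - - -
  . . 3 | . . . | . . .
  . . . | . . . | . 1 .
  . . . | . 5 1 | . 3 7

Step 1. [r7c8∈{2,5,6,9}] r7c8 is the only open cell in col 8 admitting 6, so r7c8=6.
Step 2. [r8c6∈{3,4,6,8}] 6 has one home in col 6: r8c6 ⇒ r8c6=6.
Step 3. [r7c6∈{4,8}] r7c6 is the only open cell in col 6 admitting 8 ⇒ r7c6=8.
Step 4. [r1c7∈{2,3,5,7}] across col 7, 3 lands solely at r1c7, so r1c7=3.
Step 5. [r1c9∈{2,5}] row 1 places 5 nowhere but r1c9, so r1c9=5.
Step 6. [r6c3∈{1,2,5}] 5 has one home in row 6: r6c3. So r6c3=5.
Step 7. [r6c2∈{1,2}] across row 6, 2 lands solely at r6c2. So r6c2=2.
Step 8. [r7c1∈{1,2,4,5}] in col 1, 1 fits only at r7c1. So r7c1=1.
Step 9. [r7c7∈{2,5,9}] 5 has one home in row 7: r7c7. So r7c7=5.
Step 10. [r5c7∈{9}] only 9 remains possible at r5c7. So r5c7=9.
Step 11. [r2c8∈{2,7,9}] 7 has one home in row 2: r2c8, so r2c8=7.
Step 12. [r3c8∈{2,9}] in col 8, 9 fits only at r3c8 ⇒ r3c8=9.
Step 13. [r2c9∈{2}] nothing but 2 survives at r2c9, so r2c9=2.
Step 14. [r6c4∈{1}] nothing but 1 survives at r6c4, so r6c4=1.
Step 15. [r2c1∈{6}] r2c1 is down to just 6 ⇒ r2c1=6.
Step 16. [r4c1∈{4}] r4c1 has the single candidate 4 ⇒ r4c1=4.
Step 17. [r9c1∈{2}] r9c1's peers cover all but 2 ⇒ r9c1=2.
Step 18. [r9c4∈{9}] r9c4 is down to just 9 ⇒ r9c4=9.
Step 19. [r8c7∈{2,8}] 2 has one home in box 9: r8c7. So r8c7=2.
Step 20. [r8c3∈{7,8,9}] r8c3 is the only open cell in row 8 admitting 8 ⇒ r8c3=8.
Step 21. [r9c2∈{4,6}] r9c2 is the only open cell in row 9 admitting 4, so r9c2=4.
Step 22. [r1c3∈{1,2,7}] 7 has one home in col 3: r1c3 ⇒ r1c3=7.
Step 23. [r1c5∈{1,2,4}] in row 1, 2 fits only at r1c5 ⇒ r1c5=2.
Step 24. [r1c2∈{1}] r1c2's peers cover all but 1 ⇒ r1c2=1.
Step 25. [r9c3∈{6}] r9c3 is down to just 6, so r9c3=6.
Step 26. [r3c4∈{8}] r3c4 is down to just 8 ⇒ r3c4=8.
Step 27. [r4c4∈{3}] r4c4 has the single candidate 3 ⇒ r4c4=3.
Step 28. [r7c5∈{4}] only 4 remains possible at r7c5, so r7c5=4.
Step 29. [r5c5∈{6}] r5c5 has the single candidate 6, so r5c5=6.
Step 30. [r8c4∈{7}] only 7 remains possible at r8c4 ⇒ r8c4=7.
Step 31. [r8c2∈{9}] only 9 remains possible at r8c2. So r8c2=9.
Step 32. [r2c5∈{3,9}] 9 has one home in row 2: r2c5, so r2c5=9.
Step 33. [r5c3∈{1}] r5c3's peers cover all but 1 ⇒ r5c3=1.
Step 34. [r3c5∈{1}] r3c5 is down to just 1, so r3c5=1.
Step 35. [r2c6∈{3}] nothing but 3 survives at r2c6 ⇒ r2c6=3.
Step 36. [r9c7∈{8}] r9c7 has the single candidate 8, so r9c7=8.
Step 37. [r8c5∈{3}] r8c5 is down to just 3, so r8c5=3.
Step 38. [r5c2∈{3}] nothing but 3 survives at r5c2. So r5c2=3.
Step 39. [r4c3∈{9}] nothing but 9 survives at r4c3 ⇒ r4c3=9.
Step 40. [r3c3∈{2}] r3c3 is down to just 2, so r3c3=2.
Step 41. [r4c7∈{7}] nothing but 7 survives at r4c7, so r4c7=7.
Step 42. [r1c6∈{4}] r1c6 has the single candidate 4 ⇒ r1c6=4.
Step 43. [r7c9∈{9}] r7c9 is down to just 9. So r7c9=9.
Step 44. [r4c8∈{2}] r4c8 has the single candidate 2. So r4c8=2.
Step 45. [r8c1∈{5}] r8c1's peers cover all but 5, so r8c1=5.
Step 46. [r5c8∈{5}] r5c8's peers cover all but 5 ⇒ r5c8=5.
Step 47. [r8c9∈{4}] nothing but 4 survives at r8c9 ⇒ r8c9=4.
Step 48. [r2c4∈{5}] r2c4's peers cover all but 5 ⇒ r2c4=5.
Step 49. [r4c2∈{6}] nothing but 6 survives at r4c2, so r4c2=6.
Step 50. [r4c5∈{8}] r4c5 has the single candidate 8 ⇒ r4c5=8.
Step 51. [r7c4∈{2}] only 2 remains possible at r7c4, so r7c4=2.
Step 52. [r7c2∈{7}] r7c2 has the single candidate 7. So r7c2=7.

Answer: 9 1 7 6 2 4 3 8 5 / 6 8 4 5 9 3 1 7 2 / 3 5 2 8 1 7 4 9 6 / 4 6 9 3 8 5 7 2 1 / 7 3 1 4 6 2 9 5 8 / 8 2 5 1 7 9 6 4 3 / 1 7 3 2 4 8 5 6 9 / 5 9 8 7 3 6 2 1 4 / 2 4 6 9 5 1 8 3 7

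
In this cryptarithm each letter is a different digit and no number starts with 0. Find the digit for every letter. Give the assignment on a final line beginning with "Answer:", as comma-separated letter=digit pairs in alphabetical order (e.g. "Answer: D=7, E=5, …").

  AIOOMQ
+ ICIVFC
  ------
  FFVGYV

Step 1. [col 1: Q + C ≡ V (mod 10)] column 1 (Q + C ≡ V (mod 10), carry-in 0) doesn't pin C yet; pick C=4 and continue, so C=4.
Step 2. [col 1: Q + C ≡ V (mod 10)] column 1 (Q + C ≡ V (mod 10), carry-in 0) doesn't pin Q yet; pick Q=6 and continue. So Q=6.
Step 3. [col 1: Q + C ≡ V (mod 10)] column 1 reads Q+C+carry(0)=V with Q=6, C=4; with digits 4,6 already taken and all letters distinct, the only value for V is 0. So V=0.
Step 4. [col 2: M + F ≡ Y (mod 10)] no forcing yet in column 2 (carry-in 1); Y=1 is free and consistent — try it. So Y=1.
Step 5. [col 2: M + F ≡ Y (mod 10)] several values work for M in column 2 (M + F ≡ Y (mod 10), carry-in 1); try M=3 ⇒ M=3.
Step 6. [col 2: M + F ≡ Y (mod 10)] column 2 reads M+F+carry(1)=Y with M=3, Y=1; with digits 0,1,3,4,6 already taken and all letters distinct, the only value for F is 7 ⇒ F=7.
Step 7. [col 3: O + V ≡ G (mod 10)] column 3 reads O+V+carry(1)=G with V=0; with digits 0,1,3,4,6,7 already taken and all letters distinct, the only value for G is 9, so G=9.
Step 8. [col 3: O + V ≡ G (mod 10)] in column 3 we have O+V≡G with carry-in 1; given V=0, G=9 and digits 0,1,3,4,6,7,9 already taken and all letters distinct, that pins O to 8. So O=8.
Step 9. [col 4: O + I ≡ V (mod 10)] from column 4 (O=8, V=0, carry-in 0, digits 0,1,3,4,6,7,8,9 already taken and all letters distinct): I must equal 2. So I=2.
Step 10. [col 6: A + I ≡ F (mod 10)] column 6: given I=2, F=7, carry-in 0, and digits 0,1,2,3,4,6,7,8,9 already taken and all letters distinct, A+I≡F (mod 10) forces A=5. So A=5.

Answer: A=5, C=4, F=7, G=9, I=2, M=3, O=8, Q=6, V=0, Y=1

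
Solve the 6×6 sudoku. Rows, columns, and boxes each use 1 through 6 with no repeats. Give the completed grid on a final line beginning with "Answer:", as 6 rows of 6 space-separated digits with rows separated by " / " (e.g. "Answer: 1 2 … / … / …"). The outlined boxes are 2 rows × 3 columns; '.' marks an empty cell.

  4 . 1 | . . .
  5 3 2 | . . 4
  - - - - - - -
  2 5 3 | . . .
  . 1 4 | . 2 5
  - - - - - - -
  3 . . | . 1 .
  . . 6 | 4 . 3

Step 1. [r2c5∈{6}] r2c5 has the single candidate 6, so r2c5=6.
Step 2. [r6c5∈{5}] r6c5's peers cover all but 5. So r6c5=5.
Step 3. [r1c6∈{2}] r1c6's peers cover all but 2 ⇒ r1c6=2.
Step 4. [r4c4∈{3,6}] row 4 places 3 nowhere but r4c4, so r4c4=3.
Step 5. [r5c6∈{6}] r5c6 has the single candidate 6 ⇒ r5c6=6.
Step 6. [r3c4∈{1,6}] in row 3, 6 fits only at r3c4. So r3c4=6.
Step 7. [r5c2∈{2,4}] row 5 places 4 nowhere but r5c2 ⇒ r5c2=4.
Step 8. [r4c1∈{6}] nothing but 6 survives at r4c1 ⇒ r4c1=6.
Step 9. [r6c1∈{1}] r6c1 is down to just 1 ⇒ r6c1=1.
Step 10. [r5c3∈{5}] r5c3 has the single candidate 5. So r5c3=5.
Step 11. [r1c2∈{6}] r1c2's peers cover all but 6, so r1c2=6.
Step 12. [r3c6∈{1}] r3c6's peers cover all but 1. So r3c6=1.
Step 13. [r2c4∈{1}] r2c4 has the single candidate 1. So r2c4=1.
Step 14. [r1c4∈{5}] nothing but 5 survives at r1c4 ⇒ r1c4=5.
Step 15. [r1c5∈{3}] r1c5's peers cover all but 3. So r1c5=3.
Step 16. [r5c4∈{2}] nothing but 2 survives at r5c4, so r5c4=2.
Step 17. [r6c2∈{2}] r6c2 is down to just 2. So r6c2=2.
Step 18. [r3c5∈{4}] r3c5's peers cover all but 4, so r3c5=4.

Answer: 4 6 1 5 3 2 / 5 3 2 1 6 4 / 2 5 3 6 4 1 / 6 1 4 3 2 5 / 3 4 5 2 1 6 / 1 2 6 4 5 3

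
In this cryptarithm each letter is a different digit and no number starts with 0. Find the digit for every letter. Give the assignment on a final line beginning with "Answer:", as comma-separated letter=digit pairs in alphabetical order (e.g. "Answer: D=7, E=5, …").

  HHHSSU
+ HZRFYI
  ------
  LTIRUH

Step 1. [col 1: U + I ≡ H (mod 10)] no forcing yet in column 1 (carry-in 0); I=5 is free and consistent — try it ⇒ I=5.
Step 2. [col 1: U + I ≡ H (mod 10)] H=4 is one option consistent with column 1 (U + I ≡ H (mod 10), carry-in 0) — take it. So H=4.
Step 3. [col 1: U + I ≡ H (mod 10)] column 1: given I=5, H=4, carry-in 0, and digits 4,5 already taken and all letters distinct, U+I≡H (mod 10) forces U=9 ⇒ U=9.
Step 4. [col 2: S + Y ≡ U (mod 10)] several values work for S in column 2 (S + Y ≡ U (mod 10), carry-in 1); try S=7, so S=7.
Step 5. [col 2: S + Y ≡ U (mod 10)] in column 2 we have S+Y≡U with carry-in 1; given S=7, U=9 and digits 4,5,7,9 already taken and all letters distinct, that pins Y to 1 ⇒ Y=1.
Step 6. [col 3: S + F ≡ R (mod 10)] no forcing yet in column 3 (carry-in 0); R=0 is free and consistent — try it. So R=0.
Step 7. [col 3: S + F ≡ R (mod 10)] in column 3 we have S+F≡R with carry-in 0; given S=7, R=0 and digits 0,1,4,5,7,9 already taken and all letters distinct, that pins F to 3 ⇒ F=3.
Step 8. [col 5: H + Z ≡ T (mod 10)] no forcing yet in column 5 (carry-in 0); T=6 is free and consistent — try it, so T=6.
Step 9. [col 5: H + Z ≡ T (mod 10)] from column 5 (H=4, T=6, carry-in 0, digits 0,1,3,4,5,6,7,9 already taken and all letters distinct): Z must equal 2. So Z=2.
Step 10. [col 6: H + H ≡ L (mod 10)] in column 6 we have H+H≡L with carry-in 0; given H=4 and digits 0,1,2,3,4,5,6,7,9 already taken and all letters distinct, that pins L to 8, so L=8.

Answer: F=3, H=4, I=5, L=8, R=0, S=7, T=6, U=9, Y=1, Z=2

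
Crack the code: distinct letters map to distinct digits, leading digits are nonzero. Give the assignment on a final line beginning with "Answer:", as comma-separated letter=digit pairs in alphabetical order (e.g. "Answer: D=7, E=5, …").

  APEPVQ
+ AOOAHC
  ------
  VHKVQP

Step 1. [col 1: Q + C ≡ P (mod 10)] Q=4 is one option consistent with column 1 (Q + C ≡ P (mod 10), carry-in 0) — take it, so Q=4.
Step 2. [col 1: Q + C ≡ P (mod 10)] several values work for C in column 1 (Q + C ≡ P (mod 10), carry-in 0); try C=8 ⇒ C=8.
Step 3. [col 1: Q + C ≡ P (mod 10)] column 1 reads Q+C+carry(0)=P with Q=4, C=8; with digits 4,8 already taken and all letters distinct, the only value for P is 2 ⇒ P=2.
Step 4. [col 2: V + H ≡ Q (mod 10)] column 2 (V + H ≡ Q (mod 10), carry-in 1) doesn't pin H yet; pick H=0 and continue, so H=0.
Step 5. [col 2: V + H ≡ Q (mod 10)] column 2 reads V+H+carry(1)=Q with H=0, Q=4; with digits 0,2,4,8 already taken and all letters distinct, the only value for V is 3 ⇒ V=3.
Step 6. [col 3: P + A ≡ V (mod 10)] in column 3 we have P+A≡V with carry-in 0; given P=2, V=3 and digits 0,2,3,4,8 already taken and all letters distinct, that pins A to 1, so A=1.
Step 7. [col 4: E + O ≡ K (mod 10)] column 4 (E + O ≡ K (mod 10), carry-in 0) doesn't pin K yet; pick K=6 and continue, so K=6.
Step 8. [col 4: E + O ≡ K (mod 10)] column 4 (E + O ≡ K (mod 10), carry-in 0) doesn't pin O yet; pick O=7 and continue ⇒ O=7.
Step 9. [col 4: E + O ≡ K (mod 10)] column 4 reads E+O+carry(0)=K with O=7, K=6; with digits 0,1,2,3,4,6,7,8 already taken and all letters distinct, the only value for E is 9, so E=9.

Answer: A=1, C=8, E=9, H=0, K=6, O=7, P=2, Q=4, V=3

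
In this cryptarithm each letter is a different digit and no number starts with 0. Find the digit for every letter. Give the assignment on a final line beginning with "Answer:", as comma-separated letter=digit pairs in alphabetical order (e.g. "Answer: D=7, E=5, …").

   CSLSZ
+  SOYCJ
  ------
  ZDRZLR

Step 1. [col 1: Z + J ≡ R (mod 10)] no forcing yet in column 1 (carry-in 0); R=5 is free and consistent — try it ⇒ R=5.
Step 2. [col 1: Z + J ≡ R (mod 10)] no forcing yet in column 1 (carry-in 0); Z=1 is free and consistent — try it ⇒ Z=1.
Step 3. [col 1: Z + J ≡ R (mod 10)] column 1: given Z=1, R=5, carry-in 0, and digits 1,5 already taken and all letters distinct, Z+J≡R (mod 10) forces J=4. So J=4.
Step 4. [col 2: S + C ≡ L (mod 10)] L=9 is one option consistent with column 2 (S + C ≡ L (mod 10), carry-in 0) — take it, so L=9.
Step 5. [col 2: S + C ≡ L (mod 10)] no forcing yet in column 2 (carry-in 0); C=3 is free and consistent — try it, so C=3.
Step 6. [col 2: S + C ≡ L (mod 10)] in column 2 we have S+C≡L with carry-in 0; given C=3, L=9 and digits 1,3,4,5,9 already taken and all letters distinct, that pins S to 6. So S=6.
Step 7. [col 3: L + Y ≡ Z (mod 10)] column 3 reads L+Y+carry(0)=Z with L=9, Z=1; with digits 1,3,4,5,6,9 already taken and all letters distinct, the only value for Y is 2, so Y=2.
Step 8. [col 4: S + O ≡ R (mod 10)] column 4 reads S+O+carry(1)=R with S=6, R=5; with digits 1,2,3,4,5,6,9 already taken and all letters distinct, the only value for O is 8 ⇒ O=8.
Step 9. [col 5: C + S ≡ D (mod 10)] column 5 reads C+S+carry(1)=D with C=3, S=6; with digits 1,2,3,4,5,6,8,9 already taken and all letters distinct, the only value for D is 0 ⇒ D=0.

Answer: C=3, D=0, J=4, L=9, O=8, R=5, S=6, Y=2, Z=1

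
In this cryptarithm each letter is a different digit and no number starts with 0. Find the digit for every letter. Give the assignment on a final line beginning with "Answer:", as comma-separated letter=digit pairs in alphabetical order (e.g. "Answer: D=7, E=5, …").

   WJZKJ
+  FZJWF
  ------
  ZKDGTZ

Step 1. [col 1: J + F ≡ Z (mod 10)] several values work for Z in column 1 (J + F ≡ Z (mod 10), carry-in 0); try Z=1, so Z=1.
Step 2. [col 1: J + F ≡ Z (mod 10)] column 1 (J + F ≡ Z (mod 10), carry-in 0) doesn't pin J yet; pick J=2 and continue ⇒ J=2.
Step 3. [col 1: J + F ≡ Z (mod 10)] column 1: given J=2, Z=1, carry-in 0, and digits 1,2 already taken and all letters distinct, J+F≡Z (mod 10) forces F=9, so F=9.
Step 4. [col 2: K + W ≡ T (mod 10)] no forcing yet in column 2 (carry-in 1); W=8 is free and consistent — try it. So W=8.
Step 5. [col 2: K + W ≡ T (mod 10)] several values work for T in column 2 (K + W ≡ T (mod 10), carry-in 1); try T=6 ⇒ T=6.
Step 6. [col 2: K + W ≡ T (mod 10)] column 2: given W=8, T=6, carry-in 1, and digits 1,2,6,8,9 already taken and all letters distinct, K+W≡T (mod 10) forces K=7. So K=7.
Step 7. [col 3: Z + J ≡ G (mod 10)] column 3 reads Z+J+carry(1)=G with Z=1, J=2; with digits 1,2,6,7,8,9 already taken and all letters distinct, the only value for G is 4 ⇒ G=4.
Step 8. [col 4: J + Z ≡ D (mod 10)] from column 4 (J=2, Z=1, carry-in 0, digits 1,2,4,6,7,8,9 already taken and all letters distinct): D must equal 3, so D=3.

Answer: D=3, F=9, G=4, J=2, K=7, T=6, W=8, Z=1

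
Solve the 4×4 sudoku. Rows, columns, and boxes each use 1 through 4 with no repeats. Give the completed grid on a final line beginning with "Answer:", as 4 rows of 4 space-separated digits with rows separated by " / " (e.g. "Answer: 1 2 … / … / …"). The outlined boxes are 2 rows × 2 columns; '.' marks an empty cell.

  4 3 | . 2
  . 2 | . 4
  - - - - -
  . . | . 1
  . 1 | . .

Step 1. [r4c4∈{3}] r4c4 is down to just 3. So r4c4=3.
Step 2. [r4c3∈{2,4}] across row 4, 4 lands solely at r4c3, so r4c3=4.
Step 3. [r3c1∈{2,3}] r3c1 is the only open cell in row 3 admitting 3, so r3c1=3.
Step 4. [r2c3∈{1,3}] r2c3 is the only open cell in row 2 admitting 3 ⇒ r2c3=3.
Step 5. [r3c3∈{2}] only 2 remains possible at r3c3. So r3c3=2.
Step 6. [r1c3∈{1}] r1c3 is down to just 1, so r1c3=1.
Step 7. [r2c1∈{1}] nothing but 1 survives at r2c1. So r2c1=1.
Step 8. [r3c2∈{4}] r3c2 has the single candidate 4 ⇒ r3c2=4.
Step 9. [r4c1∈{2}] r4c1 is down to just 2. So r4c1=2.

Answer: 4 3 1 2 / 1 2 3 4 / 3 4 2 1 / 2 1 4 3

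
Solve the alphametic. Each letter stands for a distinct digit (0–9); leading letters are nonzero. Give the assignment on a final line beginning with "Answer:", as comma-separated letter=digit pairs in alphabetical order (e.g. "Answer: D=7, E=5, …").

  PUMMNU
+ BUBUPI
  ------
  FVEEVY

Step 1. [col 1: U + I ≡ Y (mod 10)] no forcing yet in column 1 (carry-in 0); U=7 is free and consistent — try it ⇒ U=7.
Step 2. [col 1: U + I ≡ Y (mod 10)] several values work for Y in column 1 (U + I ≡ Y (mod 10), carry-in 0); try Y=9 ⇒ Y=9.
Step 3. [col 1: U + I ≡ Y (mod 10)] in column 1 we have U+I≡Y with carry-in 0; given U=7, Y=9 and digits 7,9 already taken and all letters distinct, that pins I to 2 ⇒ I=2.
Step 4. [col 2: N + P ≡ V (mod 10)] several values work for P in column 2 (N + P ≡ V (mod 10), carry-in 0); try P=1. So P=1.
Step 5. [col 2: N + P ≡ V (mod 10)] V=5 is one option consistent with column 2 (N + P ≡ V (mod 10), carry-in 0) — take it ⇒ V=5.
Step 6. [col 2: N + P ≡ V (mod 10)] from column 2 (P=1, V=5, carry-in 0, digits 1,2,5,7,9 already taken and all letters distinct): N must equal 4, so N=4.
Step 7. [col 3: M + U ≡ E (mod 10)] no forcing yet in column 3 (carry-in 0); M=3 is free and consistent — try it. So M=3.
Step 8. [col 3: M + U ≡ E (mod 10)] column 3 reads M+U+carry(0)=E with M=3, U=7; with digits 1,2,3,4,5,7,9 already taken and all letters distinct, the only value for E is 0. So E=0.
Step 9. [col 4: M + B ≡ E (mod 10)] in column 4 we have M+B≡E with carry-in 1; given M=3, E=0 and digits 0,1,2,3,4,5,7,9 already taken and all letters distinct, that pins B to 6 ⇒ B=6.
Step 10. [col 6: P + B ≡ F (mod 10)] column 6: given P=1, B=6, carry-in 1, and digits 0,1,2,3,4,5,6,7,9 already taken and all letters distinct, P+B≡F (mod 10) forces F=8, so F=8.

Answer: B=6, E=0, F=8, I=2, M=3, N=4, P=1, U=7, V=5, Y=9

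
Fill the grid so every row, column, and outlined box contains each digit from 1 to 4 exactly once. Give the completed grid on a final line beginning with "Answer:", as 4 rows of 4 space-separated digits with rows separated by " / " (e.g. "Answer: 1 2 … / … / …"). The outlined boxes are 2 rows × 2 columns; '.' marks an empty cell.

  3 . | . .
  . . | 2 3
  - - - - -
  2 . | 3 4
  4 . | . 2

Step 1. [r3c2∈{1}] r3c2 is down to just 1. So r3c2=1.
Step 2. [r1c3∈{1,4}] across col 3, 4 lands solely at r1c3. So r1c3=4.
Step 3. [r2c2∈{4}] r2c2's peers cover all but 4. So r2c2=4.
Step 4. [r1c2∈{2}] only 2 remains possible at r1c2 ⇒ r1c2=2.
Step 5. [r4c3∈{1}] r4c3 is down to just 1 ⇒ r4c3=1.
Step 6. [r4c2∈{3}] r4c2 is down to just 3. So r4c2=3.
Step 7. [r2c1∈{1}] r2c1's peers cover all but 1. So r2c1=1.
Step 8. [r1c4∈{1}] r1c4 has the single candidate 1 ⇒ r1c4=1.

Answer: 3 2 4 1 / 1 4 2 3 / 2 1 3 4 / 4 3 1 2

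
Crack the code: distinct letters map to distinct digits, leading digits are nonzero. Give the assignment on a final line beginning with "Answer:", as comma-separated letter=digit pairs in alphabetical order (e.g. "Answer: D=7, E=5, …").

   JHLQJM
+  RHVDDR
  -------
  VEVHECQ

Step 1. [V] V is the leading digit of a 7-digit sum of two 6-digit numbers; the final carry is exactly 1 ⇒ V=1.
Step 2. [col 1: M + R ≡ Q (mod 10)] several values work for Q in column 1 (M + R ≡ Q (mod 10), carry-in 0); try Q=5, so Q=5.
Step 3. [col 1: M + R ≡ Q (mod 10)] no forcing yet in column 1 (carry-in 0); M=6 is free and consistent — try it ⇒ M=6.
Step 4. [col 1: M + R ≡ Q (mod 10)] from column 1 (M=6, Q=5, carry-in 0, digits 1,5,6 already taken and all letters distinct): R must equal 9. So R=9.
Step 5. [col 2: J + D ≡ C (mod 10)] several values work for C in column 2 (J + D ≡ C (mod 10), carry-in 1); try C=2, so C=2.
Step 6. [col 2: J + D ≡ C (mod 10)] several values work for J in column 2 (J + D ≡ C (mod 10), carry-in 1); try J=4 ⇒ J=4.
Step 7. [col 2: J + D ≡ C (mod 10)] column 2: given J=4, C=2, carry-in 1, and digits 1,2,4,5,6,9 already taken and all letters distinct, J+D≡C (mod 10) forces D=7, so D=7.
Step 8. [col 3: Q + D ≡ E (mod 10)] in column 3 we have Q+D≡E with carry-in 1; given Q=5, D=7 and digits 1,2,4,5,6,7,9 already taken and all letters distinct, that pins E to 3, so E=3.
Step 9. [col 4: L + V ≡ H (mod 10)] from column 4 (V=1, carry-in 1, digits 1,2,3,4,5,6,7,9 already taken and all letters distinct): L must equal 8 ⇒ L=8.
Step 10. [col 4: L + V ≡ H (mod 10)] column 4 reads L+V+carry(1)=H with L=8, V=1; with digits 1,2,3,4,5,6,7,8,9 already taken and all letters distinct, the only value for H is 0 ⇒ H=0.

Answer: C=2, D=7, E=3, H=0, J=4, L=8, M=6, Q=5, R=9, V=1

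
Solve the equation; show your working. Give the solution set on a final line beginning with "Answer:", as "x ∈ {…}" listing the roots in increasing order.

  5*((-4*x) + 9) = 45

Step 1. [5*((-4*x) + 9) = 45] 5·(inner) — divide through by 5. So div: (-4*x) + 9 = 9.
Step 2. [(-4*x) + 9 = 9] +9 is outermost — subtract 9 both sides ⇒ sub: -4*x = 0.
Step 3. [-4*x = 0] -4 out front; divide by -4, so div: x = 0.

Answer: x ∈ {0}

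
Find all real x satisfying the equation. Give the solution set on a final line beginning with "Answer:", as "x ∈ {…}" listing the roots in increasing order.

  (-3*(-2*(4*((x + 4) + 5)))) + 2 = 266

Step 1. [(-3*(-2*(4*((x + 4) + 5)))) + 2 = 266] subtract 2: x sits inside (… + 2), so sub: -3*(-2*(4*((x + 4) + 5))) = 264.
Step 2. [-3*(-2*(4*((x + 4) + 5))) = 264] LHS = -3·(…); ÷-3 both sides ⇒ div: -2*(4*((x + 4) + 5)) = -88.
Step 3. [-2*(4*((x + 4) + 5)) = -88] divide by the outer -2. So div: 4*((x + 4) + 5) = 44.
Step 4. [4*((x + 4) + 5) = 44] leading coefficient 4: divide by 4. So div: (x + 4) + 5 = 11.
Step 5. [(x + 4) + 5 = 11] the outer +5 inverts by subtracting 5. So sub: x + 4 = 6.
Step 6. [x + 4 = 6] 4 comes off first (subtract 4), so sub: x = 2.

Answer: x ∈ {2}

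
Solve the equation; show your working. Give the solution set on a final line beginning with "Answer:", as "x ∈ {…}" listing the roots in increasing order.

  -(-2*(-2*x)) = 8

Step 1. [-(-2*(-2*x)) = 8] LHS negated; negate both sides ⇒ neg: -2*(-2*x) = -8.
Step 2. [-2*(-2*x) = -8] -2 out front; divide by -2. So div: -2*x = 4.
Step 3. [-2*x = 4] -2·(inner) — divide through by -2 ⇒ div: x = -2.

Answer: x ∈ {-2}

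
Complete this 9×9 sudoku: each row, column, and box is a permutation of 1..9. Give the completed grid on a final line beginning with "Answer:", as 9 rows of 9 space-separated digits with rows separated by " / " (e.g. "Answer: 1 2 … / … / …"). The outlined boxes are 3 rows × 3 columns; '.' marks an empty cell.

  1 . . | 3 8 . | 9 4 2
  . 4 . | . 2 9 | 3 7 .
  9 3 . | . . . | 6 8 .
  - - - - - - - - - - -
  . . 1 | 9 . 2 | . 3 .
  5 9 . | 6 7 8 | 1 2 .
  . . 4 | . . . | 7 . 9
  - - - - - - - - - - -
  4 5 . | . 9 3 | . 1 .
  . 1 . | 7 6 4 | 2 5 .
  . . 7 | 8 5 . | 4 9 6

Step 1. [r1c6∈{5,6,7}] 6 has one home in col 6: r1c6. So r1c6=6.
Step 2. [r9c1∈{2,3}] 3 has one home in row 9: r9c1. So r9c1=3.
Step 3. [r8c1∈{8}] r8c1 is down to just 8 ⇒ r8c1=8.
Step 4. [r3c4∈{1,4,5}] 4 has one home in col 4: r3c4 ⇒ r3c4=4.
Step 5. [r3c5∈{1}] r3c5's peers cover all but 1, so r3c5=1.
Step 6. [r3c9∈{5}] r3c9 is down to just 5. So r3c9=5.
Step 7. [r2c1∈{6}] r2c1 is down to just 6 ⇒ r2c1=6.
Step 8. [r6c2∈{2,6,8}] in row 6, 8 fits only at r6c2, so r6c2=8.
Step 9. [r7c7∈{8}] r7c7's peers cover all but 8 ⇒ r7c7=8.
Step 10. [r6c6∈{1,5}] in col 6, 5 fits only at r6c6 ⇒ r6c6=5.
Step 11. [r4c1∈{7}] r4c1 is down to just 7 ⇒ r4c1=7.
Step 12. [r7c3∈{2,6}] row 7 places 6 nowhere but r7c3, so r7c3=6.
Step 13. [r2c3∈{5,8}] row 2 places 8 nowhere but r2c3 ⇒ r2c3=8.
Step 14. [r5c9∈{4}] only 4 remains possible at r5c9. So r5c9=4.
Step 15. [r4c5∈{4}] only 4 remains possible at r4c5 ⇒ r4c5=4.
Step 16. [r4c9∈{8}] r4c9 has the single candidate 8. So r4c9=8.
Step 17. [r2c4∈{5}] r2c4 is down to just 5 ⇒ r2c4=5.
Step 18. [r1c3∈{5}] only 5 remains possible at r1c3. So r1c3=5.
Step 19. [r4c7∈{5}] r4c7 has the single candidate 5 ⇒ r4c7=5.
Step 20. [r8c3∈{9}] r8c3 is down to just 9. So r8c3=9.
Step 21. [r4c2∈{6}] r4c2's peers cover all but 6, so r4c2=6.
Step 22. [r6c5∈{3}] r6c5's peers cover all but 3 ⇒ r6c5=3.
Step 23. [r3c6∈{7}] r3c6 has the single candidate 7. So r3c6=7.
Step 24. [r3c3∈{2}] nothing but 2 survives at r3c3 ⇒ r3c3=2.
Step 25. [r7c4∈{2}] nothing but 2 survives at r7c4 ⇒ r7c4=2.
Step 26. [r9c2∈{2}] r9c2's peers cover all but 2 ⇒ r9c2=2.
Step 27. [r5c3∈{3}] only 3 remains possible at r5c3 ⇒ r5c3=3.
Step 28. [r1c2∈{7}] only 7 remains possible at r1c2, so r1c2=7.
Step 29. [r6c4∈{1}] only 1 remains possible at r6c4. So r6c4=1.
Step 30. [r6c8∈{6}] nothing but 6 survives at r6c8, so r6c8=6.
Step 31. [r8c9∈{3}] nothing but 3 survives at r8c9. So r8c9=3.
Step 32. [r9c6∈{1}] r9c6 is down to just 1. So r9c6=1.
Step 33. [r2c9∈{1}] r2c9 is down to just 1. So r2c9=1.
Step 34. [r6c1∈{2}] only 2 remains possible at r6c1 ⇒ r6c1=2.
Step 35. [r7c9∈{7}] r7c9's peers cover all but 7, so r7c9=7.

Answer: 1 7 5 3 8 6 9 4 2 / 6 4 8 5 2 9 3 7 1 / 9 3 2 4 1 7 6 8 5 / 7 6 1 9 4 2 5 3 8 / 5 9 3 6 7 8 1 2 4 / 2 8 4 1 3 5 7 6 9 / 4 5 6 2 9 3 8 1 7 / 8 1 9 7 6 4 2 5 3 / 3 2 7 8 5 1 4 9 6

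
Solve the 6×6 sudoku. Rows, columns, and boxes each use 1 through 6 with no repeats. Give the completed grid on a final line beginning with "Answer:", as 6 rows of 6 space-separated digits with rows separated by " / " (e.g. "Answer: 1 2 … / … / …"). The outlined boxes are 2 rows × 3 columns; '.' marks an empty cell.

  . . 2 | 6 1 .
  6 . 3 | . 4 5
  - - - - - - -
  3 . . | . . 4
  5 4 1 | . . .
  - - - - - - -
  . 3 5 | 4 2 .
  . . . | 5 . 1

Step 1. [r4c6∈{2,3,6}] across col 6, 2 lands solely at r4c6, so r4c6=2.
Step 2. [r3c3∈{6}] only 6 remains possible at r3c3, so r3c3=6.
Step 3. [r6c5∈{3,6}] 3 has one home in row 6: r6c5 ⇒ r6c5=3.
Step 4. [r6c1∈{2,4}] col 1 places 2 nowhere but r6c1 ⇒ r6c1=2.
Step 5. [r5c6∈{6}] only 6 remains possible at r5c6. So r5c6=6.
Step 6. [r1c2∈{5}] r1c2 has the single candidate 5, so r1c2=5.
Step 7. [r6c2∈{6}] r6c2 is down to just 6, so r6c2=6.
Step 8. [r3c2∈{2}] only 2 remains possible at r3c2, so r3c2=2.
Step 9. [r3c5∈{5}] r3c5 is down to just 5 ⇒ r3c5=5.
Step 10. [r6c3∈{4}] r6c3 has the single candidate 4, so r6c3=4.
Step 11. [r2c4∈{2}] nothing but 2 survives at r2c4. So r2c4=2.
Step 12. [r3c4∈{1}] r3c4 is down to just 1. So r3c4=1.
Step 13. [r5c1∈{1}] r5c1 is down to just 1 ⇒ r5c1=1.
Step 14. [r4c5∈{6}] nothing but 6 survives at r4c5. So r4c5=6.
Step 15. [r1c1∈{4}] r1c1 has the single candidate 4, so r1c1=4.
Step 16. [r1c6∈{3}] nothing but 3 survives at r1c6. So r1c6=3.
Step 17. [r2c2∈{1}] r2c2 has the single candidate 1, so r2c2=1.
Step 18. [r4c4∈{3}] r4c4 has the single candidate 3 ⇒ r4c4=3.

Answer: 4 5 2 6 1 3 / 6 1 3 2 4 5 / 3 2 6 1 5 4 / 5 4 1 3 6 2 / 1 3 5 4 2 6 / 2 6 4 5 3 1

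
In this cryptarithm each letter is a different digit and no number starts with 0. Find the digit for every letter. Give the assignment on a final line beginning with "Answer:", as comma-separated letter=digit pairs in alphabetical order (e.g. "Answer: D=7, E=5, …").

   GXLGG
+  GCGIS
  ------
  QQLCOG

Step 1. [col 1: G + S ≡ G (mod 10)] column 1 reads G+S+carry(0)=G with nothing yet; with all letters distinct, none taken yet, the only value for S is 0. So S=0.
Step 2. [Q] adding two 5-digit numbers gives at most 5+1 digits, and here it does — Q is that final carry and must be 1 ⇒ Q=1.
Step 3. [col 1: G + S ≡ G (mod 10)] column 1 (G + S ≡ G (mod 10), carry-in 0) doesn't pin G yet; pick G=5 and continue ⇒ G=5.
Step 4. [col 2: G + I ≡ O (mod 10)] no forcing yet in column 2 (carry-in 0); O=2 is free and consistent — try it. So O=2.
Step 5. [col 2: G + I ≡ O (mod 10)] in column 2 we have G+I≡O with carry-in 0; given G=5, O=2 and digits 0,1,2,5 already taken and all letters distinct, that pins I to 7, so I=7.
Step 6. [col 3: L + G ≡ C (mod 10)] L=3 is one option consistent with column 3 (L + G ≡ C (mod 10), carry-in 1) — take it, so L=3.
Step 7. [col 3: L + G ≡ C (mod 10)] column 3 reads L+G+carry(1)=C with L=3, G=5; with digits 0,1,2,3,5,7 already taken and all letters distinct, the only value for C is 9. So C=9.
Step 8. [col 4: X + C ≡ L (mod 10)] in column 4 we have X+C≡L with carry-in 0; given C=9, L=3 and digits 0,1,2,3,5,7,9 already taken and all letters distinct, that pins X to 4 ⇒ X=4.

Answer: C=9, G=5, I=7, L=3, O=2, Q=1, S=0, X=4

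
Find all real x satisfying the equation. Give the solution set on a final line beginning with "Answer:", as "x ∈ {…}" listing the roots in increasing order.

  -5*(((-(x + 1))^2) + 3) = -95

Step 1. [-5*(((-(x + 1))^2) + 3) = -95] -5 out front; divide by -5. So div: ((-(x + 1))^2) + 3 = 19.
Step 2. [((-(x + 1))^2) + 3 = 19] +3 is outermost — subtract 3 both sides ⇒ sub: (-(x + 1))^2 = 16.
Step 3. [(-(x + 1))^2 = 16] LHS squared, RHS 16 ≥ 0: apply √ (±) ⇒ sqrt: -(x + 1) = 4 or -4.
Step 4. [-(x + 1) = 4 or -4] leading − — multiply by −1 ⇒ neg: x + 1 = -4 or 4.
Step 5. [x + 1 = -4 or 4] the outer +1 inverts by subtracting 1. So sub: x = -5 or 3.

Answer: x ∈ {-5, 3}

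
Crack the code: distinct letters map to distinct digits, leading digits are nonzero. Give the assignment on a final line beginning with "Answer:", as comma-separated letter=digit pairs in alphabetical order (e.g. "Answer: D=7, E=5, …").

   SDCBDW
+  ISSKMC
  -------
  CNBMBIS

Step 1. [col 1: W + C ≡ S (mod 10)] no forcing yet in column 1 (carry-in 0); W=4 is free and consistent — try it. So W=4.
Step 2. [col 1: W + C ≡ S (mod 10)] several values work for C in column 1 (W + C ≡ S (mod 10), carry-in 0); try C=1, so C=1.
Step 3. [col 1: W + C ≡ S (mod 10)] column 1 reads W+C+carry(0)=S with W=4, C=1; with digits 1,4 already taken and all letters distinct, the only value for S is 5 ⇒ S=5.
Step 4. [col 2: D + M ≡ I (mod 10)] several values work for I in column 2 (D + M ≡ I (mod 10), carry-in 0); try I=8. So I=8.
Step 5. [col 2: D + M ≡ I (mod 10)] column 2 (D + M ≡ I (mod 10), carry-in 0) doesn't pin M yet; pick M=6 and continue. So M=6.
Step 6. [col 2: D + M ≡ I (mod 10)] column 2: given M=6, I=8, carry-in 0, and digits 1,4,5,6,8 already taken and all letters distinct, D+M≡I (mod 10) forces D=2 ⇒ D=2.
Step 7. [col 3: B + K ≡ B (mod 10)] from column 3 (nothing yet, carry-in 0, digits 1,2,4,5,6,8 already taken and all letters distinct): K must equal 0. So K=0.
Step 8. [col 3: B + K ≡ B (mod 10)] column 3 (B + K ≡ B (mod 10), carry-in 0) doesn't pin B yet; pick B=7 and continue. So B=7.
Step 9. [col 6: S + I ≡ N (mod 10)] in column 6 we have S+I≡N with carry-in 0; given S=5, I=8 and digits 0,1,2,4,5,6,7,8 already taken and all letters distinct, that pins N to 3 ⇒ N=3.

Answer: B=7, C=1, D=2, I=8, K=0, M=6, N=3, S=5, W=4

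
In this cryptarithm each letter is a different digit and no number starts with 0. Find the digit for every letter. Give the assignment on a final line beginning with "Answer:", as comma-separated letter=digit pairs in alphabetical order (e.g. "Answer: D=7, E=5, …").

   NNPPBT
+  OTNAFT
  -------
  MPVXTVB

Step 1. [col 1: T + T ≡ B (mod 10)] T=5 is one option consistent with column 1 (T + T ≡ B (mod 10), carry-in 0) — take it. So T=5.
Step 2. [M] M is the leading digit of a 7-digit sum of two 6-digit numbers; the final carry is exactly 1 ⇒ M=1.
Step 3. [col 1: T + T ≡ B (mod 10)] from column 1 (T=5, carry-in 0, digits 1,5 already taken and all letters distinct): B must equal 0. So B=0.
Step 4. [col 2: B + F ≡ V (mod 10)] no forcing yet in column 2 (carry-in 1); V=3 is free and consistent — try it. So V=3.
Step 5. [col 2: B + F ≡ V (mod 10)] column 2 reads B+F+carry(1)=V with B=0, V=3; with digits 0,1,3,5 already taken and all letters distinct, the only value for F is 2, so F=2.
Step 6. [col 3: P + A ≡ T (mod 10)] A=9 is one option consistent with column 3 (P + A ≡ T (mod 10), carry-in 0) — take it. So A=9.
Step 7. [col 3: P + A ≡ T (mod 10)] column 3 reads P+A+carry(0)=T with A=9, T=5; with digits 0,1,2,3,5,9 already taken and all letters distinct, the only value for P is 6 ⇒ P=6.
Step 8. [col 4: P + N ≡ X (mod 10)] column 4: given P=6, carry-in 1, and digits 0,1,2,3,5,6,9 already taken and all letters distinct, P+N≡X (mod 10) forces N=7 ⇒ N=7.
Step 9. [col 4: P + N ≡ X (mod 10)] column 4 reads P+N+carry(1)=X with P=6, N=7; with digits 0,1,2,3,5,6,7,9 already taken and all letters distinct, the only value for X is 4. So X=4.
Step 10. [col 6: N + O ≡ P (mod 10)] column 6 reads N+O+carry(1)=P with N=7, P=6; with digits 0,1,2,3,4,5,6,7,9 already taken and all letters distinct, the only value for O is 8. So O=8.

Answer: A=9, B=0, F=2, M=1, N=7, O=8, P=6, T=5, V=3, X=4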